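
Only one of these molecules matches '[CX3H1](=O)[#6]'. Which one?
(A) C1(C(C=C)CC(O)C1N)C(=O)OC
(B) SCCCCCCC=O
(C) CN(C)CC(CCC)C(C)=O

[CX3H1](=O)[#6] describes an sp2 carbon with one H, double-bonded to O and single-bonded to carbon (an aldehyde).
(A) has a methyl-ester group (-C(=O)OCH3) but the carbonyl carbon has H0, not H1.
(B) contains an aldehyde (-CHO), which satisfies every atom and bond constraint.
(C) has an acetyl/ketone group (-C(=O)CH3) but the carbonyl carbon has H0 (two carbon neighbours), not H1.
So the answer is (B).

B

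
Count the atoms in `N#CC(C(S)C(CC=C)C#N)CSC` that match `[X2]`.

Check the 14 heavy atoms by environment: 6× C (X4) → no; 2× S (X2) → match; 2× C (X2) → match; 2× N (X1) → no; 2× C (X3) → no.
Summing the matching environments: 2 + 2 = 4 matching atoms.

4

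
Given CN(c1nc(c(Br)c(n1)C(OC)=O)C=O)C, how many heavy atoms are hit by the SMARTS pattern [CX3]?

The query [CX3] means: C with X3: aliphatic carbon with exactly 3 total connections.
Check the 16 heavy atoms by environment: 2× n (aromatic, X2) → no; 4× c (aromatic, X3) → no; 1× Br (X1) → no; 2× C (X3) → match; 2× O (X1) → no; 1× N (X3) → no; 3× C (X4) → no; 1× O (X2) → no.
That gives 2 matching atoms.

2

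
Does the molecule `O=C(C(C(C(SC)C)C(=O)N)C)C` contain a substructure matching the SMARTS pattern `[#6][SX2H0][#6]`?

Yes

The pattern [#6][SX2H0][#6] describes an aliphatic sulfur bridging two carbons with no H on the sulfur — a thioether.
The molecule carries a methylthio ether (-SCH3), whose atoms satisfy every constraint of the query, so the pattern matches.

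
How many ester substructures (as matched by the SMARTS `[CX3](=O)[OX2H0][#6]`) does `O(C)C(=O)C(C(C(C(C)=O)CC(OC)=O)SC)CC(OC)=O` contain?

3

[CX3](=O)[OX2H0][#6] is the SMARTS for an ester: a carbonyl carbon bonded to an oxygen that is itself bonded to carbon (no H on that O).
The molecule carries 3 separate instances of a methyl-ester group (-C(=O)OCH3) meeting every constraint; each maps to a distinct set of atoms, giving 3 matches.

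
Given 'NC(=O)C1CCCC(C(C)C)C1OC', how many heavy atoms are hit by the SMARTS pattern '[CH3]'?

3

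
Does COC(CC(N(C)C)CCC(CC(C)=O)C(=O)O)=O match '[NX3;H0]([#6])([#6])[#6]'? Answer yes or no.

Yes

The pattern [NX3;H0]([#6])([#6])[#6] describes a trivalent nitrogen with no H, bonded to three carbons — a tertiary amine.
The molecule carries a dimethylamino group (-N(CH3)2), whose atoms satisfy every constraint of the query, so the pattern matches.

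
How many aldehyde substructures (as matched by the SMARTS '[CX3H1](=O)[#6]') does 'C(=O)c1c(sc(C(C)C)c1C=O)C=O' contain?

3

[CX3H1](=O)[#6] is the SMARTS for an aldehyde: an sp2 carbon with one H, double-bonded to O and single-bonded to carbon.
The molecule carries 3 separate instances of an aldehyde (-CHO) meeting every constraint; each maps to a distinct set of atoms, giving 3 matches.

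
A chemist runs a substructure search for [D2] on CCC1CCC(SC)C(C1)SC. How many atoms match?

6

Check the 12 heavy atoms by environment: 4× C (D2) → match; 3× C (D3) → no; 2× S (D2) → match; 3× C (D1) → no.
Summing the matching environments: 4 + 2 = 6 matching atoms.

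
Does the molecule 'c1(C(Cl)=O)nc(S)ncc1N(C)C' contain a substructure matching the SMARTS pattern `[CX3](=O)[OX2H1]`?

No

The pattern [CX3](=O)[OX2H1] describes an sp2 carbon double-bonded to O and single-bonded to an -OH oxygen — a carboxylic acid.
The closest candidate here is an acyl chloride (-C(=O)Cl), but the carbonyl is bonded to Cl, not to an -OH oxygen. No other fragment satisfies the full query, so there is no match.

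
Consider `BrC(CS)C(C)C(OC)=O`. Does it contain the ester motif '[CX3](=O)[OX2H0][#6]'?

The pattern [CX3](=O)[OX2H0][#6] describes a carbonyl carbon bonded to an oxygen that is itself bonded to carbon (no H on that O) — an ester.
The molecule carries a methyl-ester group (-C(=O)OCH3), whose atoms satisfy every constraint of the query, so the pattern matches.

Yes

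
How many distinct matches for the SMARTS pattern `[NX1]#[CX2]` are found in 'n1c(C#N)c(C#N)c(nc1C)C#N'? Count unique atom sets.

[NX1]#[CX2] is the SMARTS for a nitrile: a nitrogen triple-bonded to a two-connected carbon.
The molecule carries 3 separate instances of a nitrile (-C#N) meeting every constraint; each maps to a distinct set of atoms, giving 3 matches.

3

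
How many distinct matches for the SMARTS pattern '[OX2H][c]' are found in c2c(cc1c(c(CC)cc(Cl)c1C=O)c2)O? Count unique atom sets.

1

[OX2H][c] is the SMARTS for a phenol: a hydroxyl oxygen attached to an aromatic carbon.
Exactly one fragment in the molecule meets all constraints, giving 1 match.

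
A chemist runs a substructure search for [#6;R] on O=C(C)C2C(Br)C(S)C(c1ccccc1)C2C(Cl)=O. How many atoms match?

The query [#6;R] means: carbon that is part of a ring.
Check the 19 heavy atoms by environment: 5× C (in 5-ring) → match; 1× S (acyclic) → no; 3× C (acyclic) → no; 2× O (acyclic) → no; 1× Cl (acyclic) → no; 6× c (aromatic, in 6-ring) → match; 1× Br (acyclic) → no.
Summing the matching environments: 5 + 6 = 11 matching atoms.

11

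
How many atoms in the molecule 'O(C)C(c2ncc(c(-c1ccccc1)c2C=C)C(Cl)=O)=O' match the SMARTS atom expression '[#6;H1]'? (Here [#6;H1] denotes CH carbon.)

The query [#6;H1] means: any carbon bearing exactly one hydrogen.
Check the 21 heavy atoms by environment: 1× n (aromatic, H0) → no; 6× c (aromatic, H1) → match; 5× c (aromatic, H0) → no; 2× C (H0) → no; 3× O (H0) → no; 1× Cl (H0) → no; 1× C (H3) → no; 1× C (H1) → match; 1× C (H2) → no.
Summing the matching environments: 6 + 1 = 7 matching atoms.

7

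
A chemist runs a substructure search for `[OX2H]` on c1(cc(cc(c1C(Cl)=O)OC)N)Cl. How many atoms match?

0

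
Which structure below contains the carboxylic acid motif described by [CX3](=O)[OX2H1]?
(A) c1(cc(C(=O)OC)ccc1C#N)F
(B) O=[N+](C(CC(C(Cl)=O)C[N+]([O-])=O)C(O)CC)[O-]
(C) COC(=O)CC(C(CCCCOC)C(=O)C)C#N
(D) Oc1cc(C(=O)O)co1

[CX3](=O)[OX2H1] describes an sp2 carbon double-bonded to O and single-bonded to an -OH oxygen (a carboxylic acid).
(A) has a methyl-ester group (-C(=O)OCH3) but the singly-bonded O has no H (OX2H0, not OX2H1).
(B) has an acyl chloride (-C(=O)Cl) but the carbonyl is bonded to Cl, not to an -OH oxygen.
(C) has a methyl-ester group (-C(=O)OCH3) but the singly-bonded O has no H (OX2H0, not OX2H1).
(D) contains a carboxylic acid group (-C(=O)OH), which satisfies every atom and bond constraint.
So the answer is (D).

D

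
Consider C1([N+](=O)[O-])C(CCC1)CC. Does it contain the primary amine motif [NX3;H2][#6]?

No

The pattern [NX3;H2][#6] describes a trivalent nitrogen with two H attached to carbon — a primary amine.
The closest candidate here is a nitro group (-[N+](=O)[O-]), but the nitrogen is [N+] with no H, not NX3H2. No other fragment satisfies the full query, so there is no match.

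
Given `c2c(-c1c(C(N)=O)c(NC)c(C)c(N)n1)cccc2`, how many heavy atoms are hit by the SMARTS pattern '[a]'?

12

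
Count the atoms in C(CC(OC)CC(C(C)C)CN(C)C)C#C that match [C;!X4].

The query [C;!X4] means: aliphatic carbon that does not have four total connections.
Check the 16 heavy atoms by environment: 12× C (X4) → no; 2× C (X2) → match; 1× O (X2) → no; 1× N (X3) → no.
That gives 2 matching atoms.

2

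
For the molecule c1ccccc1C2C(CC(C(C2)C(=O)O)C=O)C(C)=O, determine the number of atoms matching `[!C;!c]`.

4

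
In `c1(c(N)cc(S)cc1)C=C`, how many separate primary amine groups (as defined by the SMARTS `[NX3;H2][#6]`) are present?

1

[NX3;H2][#6] is the SMARTS for a primary amine: a trivalent nitrogen with two H attached to carbon.
Exactly one fragment in the molecule meets all constraints, giving 1 match.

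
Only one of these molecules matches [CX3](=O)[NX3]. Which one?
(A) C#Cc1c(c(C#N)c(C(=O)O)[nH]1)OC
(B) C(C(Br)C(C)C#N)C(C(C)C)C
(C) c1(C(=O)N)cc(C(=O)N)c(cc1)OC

C

[CX3](=O)[NX3] describes a carbonyl carbon bonded to a trivalent nitrogen (an amide).
(A) has a carboxylic acid group (-C(=O)OH) but the carbonyl is bonded to O, not to an NX3 nitrogen.
(B) has a nitrile (-C#N) but the nitrile N is NX1 (triple-bonded), not NX3.
(C) contains a primary amide (-C(=O)NH2), which satisfies every atom and bond constraint.
So the answer is (C).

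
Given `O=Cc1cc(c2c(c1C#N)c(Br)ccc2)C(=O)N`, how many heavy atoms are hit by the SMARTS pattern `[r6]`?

10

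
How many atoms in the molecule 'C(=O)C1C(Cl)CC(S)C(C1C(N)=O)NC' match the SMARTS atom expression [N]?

Check the 15 heavy atoms by environment: 9× C → no; 2× O → no; 2× N → match; 1× S → no; 1× Cl → no.
That gives 2 matching atoms.

2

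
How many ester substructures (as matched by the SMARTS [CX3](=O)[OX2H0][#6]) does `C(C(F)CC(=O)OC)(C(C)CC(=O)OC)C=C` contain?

2

[CX3](=O)[OX2H0][#6] is the SMARTS for an ester: a carbonyl carbon bonded to an oxygen that is itself bonded to carbon (no H on that O).
The molecule carries 2 separate instances of a methyl-ester group (-C(=O)OCH3) meeting every constraint; each maps to a distinct set of atoms, giving 2 matches.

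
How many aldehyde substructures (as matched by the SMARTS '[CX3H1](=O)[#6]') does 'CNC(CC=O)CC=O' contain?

[CX3H1](=O)[#6] is the SMARTS for an aldehyde: an sp2 carbon with one H, double-bonded to O and single-bonded to carbon.
The molecule carries 2 separate instances of an aldehyde (-CHO) meeting every constraint; each maps to a distinct set of atoms, giving 2 matches.

2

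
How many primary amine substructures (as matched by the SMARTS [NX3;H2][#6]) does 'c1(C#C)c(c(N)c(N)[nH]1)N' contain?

[NX3;H2][#6] is the SMARTS for a primary amine: a trivalent nitrogen with two H attached to carbon.
The molecule carries 3 separate instances of a primary amino group (-NH2) meeting every constraint; each maps to a distinct set of atoms, giving 3 matches.

3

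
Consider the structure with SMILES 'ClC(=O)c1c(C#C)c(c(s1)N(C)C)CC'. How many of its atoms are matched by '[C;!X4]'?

The query [C;!X4] means: aliphatic carbon that does not have four total connections.
Check the 15 heavy atoms by environment: 1× s (aromatic, X2) → no; 4× c (aromatic, X3) → no; 1× N (X3) → no; 4× C (X4) → no; 2× C (X2) → match; 1× C (X3) → match; 1× O (X1) → no; 1× Cl (X1) → no.
Summing the matching environments: 2 + 1 = 3 matching atoms.

3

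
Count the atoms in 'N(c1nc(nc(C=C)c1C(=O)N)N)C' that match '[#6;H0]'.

5

The query [#6;H0] means: any carbon with no attached hydrogen.
Check the 14 heavy atoms by environment: 2× n (aromatic, H0) → no; 4× c (aromatic, H0) → match; 2× N (H2) → no; 1× N (H1) → no; 1× C (H3) → no; 1× C (H1) → no; 1× C (H2) → no; 1× C (H0) → match; 1× O (H0) → no.
Summing the matching environments: 4 + 1 = 5 matching atoms.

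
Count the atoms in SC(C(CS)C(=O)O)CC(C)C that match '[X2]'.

3

The query [X2] means: any atom with exactly two total connections (bonds + H).
Check the 12 heavy atoms by environment: 7× C (X4) → no; 1× C (X3) → no; 1× O (X1) → no; 1× O (X2) → match; 2× S (X2) → match.
Summing the matching environments: 1 + 2 = 3 matching atoms.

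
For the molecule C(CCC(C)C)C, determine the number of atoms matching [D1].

The query [D1] means: atom with exactly one heavy-atom neighbour (degree 1).
Check the 7 heavy atoms by environment: 3× C (D2) → no; 1× C (D3) → no; 3× C (D1) → match.
That gives 3 matching atoms.

3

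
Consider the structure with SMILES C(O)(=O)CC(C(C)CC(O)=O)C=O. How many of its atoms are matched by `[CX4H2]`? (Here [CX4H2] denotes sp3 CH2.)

2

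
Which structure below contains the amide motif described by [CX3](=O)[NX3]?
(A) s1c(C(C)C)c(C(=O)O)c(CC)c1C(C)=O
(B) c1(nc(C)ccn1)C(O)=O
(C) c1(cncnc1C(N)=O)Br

C

[CX3](=O)[NX3] describes a carbonyl carbon bonded to a trivalent nitrogen (an amide).
(A) has a carboxylic acid group (-C(=O)OH) but the carbonyl is bonded to O, not to an NX3 nitrogen.
(B) has a carboxylic acid group (-C(=O)OH) but the carbonyl is bonded to O, not to an NX3 nitrogen.
(C) contains a primary amide (-C(=O)NH2), which satisfies every atom and bond constraint.
So the answer is (C).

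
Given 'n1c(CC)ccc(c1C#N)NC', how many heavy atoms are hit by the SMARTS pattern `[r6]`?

6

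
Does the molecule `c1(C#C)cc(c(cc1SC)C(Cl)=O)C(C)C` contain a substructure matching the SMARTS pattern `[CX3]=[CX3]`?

No

The pattern [CX3]=[CX3] describes a non-aromatic C=C double bond between two sp2 carbons — an alkene.
The closest candidate here is an ethynyl group (-C#CH), but the C-C bond is a triple bond, not a double bond. No other fragment satisfies the full query, so there is no match.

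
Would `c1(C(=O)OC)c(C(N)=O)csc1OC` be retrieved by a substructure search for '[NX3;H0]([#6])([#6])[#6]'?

No

The pattern [NX3;H0]([#6])([#6])[#6] describes a trivalent nitrogen with no H, bonded to three carbons — a tertiary amine.
The closest candidate here is a primary amide (-C(=O)NH2), but the amide nitrogen has H2 and only one carbon neighbour. No other fragment satisfies the full query, so there is no match.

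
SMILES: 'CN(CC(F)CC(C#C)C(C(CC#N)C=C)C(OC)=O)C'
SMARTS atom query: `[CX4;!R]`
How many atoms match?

Check the 21 heavy atoms by environment: 10× C (X4, acyclic) → match; 3× C (X3, acyclic) → no; 1× F (X1, acyclic) → no; 1× N (X3, acyclic) → no; 3× C (X2, acyclic) → no; 1× N (X1, acyclic) → no; 1× O (X1, acyclic) → no; 1× O (X2, acyclic) → no.
That gives 10 matching atoms.

10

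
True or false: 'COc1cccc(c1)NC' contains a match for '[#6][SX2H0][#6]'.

False

The pattern [#6][SX2H0][#6] describes an aliphatic sulfur bridging two carbons with no H on the sulfur — a thioether.
The closest candidate here is a methoxy ether (-OCH3), but the bridging atom is O, not S. No other fragment satisfies the full query, so there is no match.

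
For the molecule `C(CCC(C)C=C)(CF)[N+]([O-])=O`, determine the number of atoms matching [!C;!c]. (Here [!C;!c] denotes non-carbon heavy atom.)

The query [!C;!c] means: neither aliphatic nor aromatic carbon — same as [!#6].
Check the 12 heavy atoms by environment: 8× C → no; 1× N (charge +1) → match; 1× O (charge -1) → match; 1× O → match; 1× F → match.
Summing the matching environments: 1 + 1 + 1 + 1 = 4 matching atoms.

4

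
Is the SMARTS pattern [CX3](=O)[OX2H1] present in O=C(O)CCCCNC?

Yes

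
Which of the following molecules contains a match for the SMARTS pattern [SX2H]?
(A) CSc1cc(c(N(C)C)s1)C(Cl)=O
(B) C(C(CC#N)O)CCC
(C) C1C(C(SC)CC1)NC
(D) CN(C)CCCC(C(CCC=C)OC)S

D

[SX2H] describes an aliphatic sulfur with two connections, one being H (a thiol).
(A) has a methylthio ether (-SCH3) but the sulfur has H0 (bonded to two carbons), not H1.
(B) has a hydroxyl group (-OH) but it is an -OH, not an -SH.
(C) has a methylthio ether (-SCH3) but the sulfur has H0 (bonded to two carbons), not H1.
(D) contains a thiol (-SH), which satisfies every atom and bond constraint.
So the answer is (D).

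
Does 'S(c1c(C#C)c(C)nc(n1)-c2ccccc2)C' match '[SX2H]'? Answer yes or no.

No

The pattern [SX2H] describes an aliphatic sulfur with two connections, one being H — a thiol.
The closest candidate here is a methylthio ether (-SCH3), but the sulfur has H0 (bonded to two carbons), not H1. No other fragment satisfies the full query, so there is no match.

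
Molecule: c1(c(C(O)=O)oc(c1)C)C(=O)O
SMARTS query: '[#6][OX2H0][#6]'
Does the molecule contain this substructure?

No

The pattern [#6][OX2H0][#6] describes an aliphatic oxygen bridging two carbons with no H on the oxygen — an ether.
The closest candidate here is a carboxylic acid group (-C(=O)OH), but the -OH oxygen has H1; the =O is OX1, not OX2. No other fragment satisfies the full query, so there is no match.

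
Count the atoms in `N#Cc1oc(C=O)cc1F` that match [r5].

5

Check the 10 heavy atoms by environment: 1× o (aromatic, in 5-ring) → match; 4× c (aromatic, in 5-ring) → match; 1× F (acyclic) → no; 2× C (acyclic) → no; 1× N (acyclic) → no; 1× O (acyclic) → no.
Summing the matching environments: 1 + 4 = 5 matching atoms.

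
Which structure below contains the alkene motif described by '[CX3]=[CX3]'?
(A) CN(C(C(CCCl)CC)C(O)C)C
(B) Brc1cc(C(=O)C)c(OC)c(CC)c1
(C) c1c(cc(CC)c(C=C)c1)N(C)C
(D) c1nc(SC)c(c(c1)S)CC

C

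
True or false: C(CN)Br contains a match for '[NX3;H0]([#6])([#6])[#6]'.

The pattern [NX3;H0]([#6])([#6])[#6] describes a trivalent nitrogen with no H, bonded to three carbons — a tertiary amine.
The closest candidate here is a primary amino group (-NH2), but the nitrogen has H2, not H0 with three carbons. No other fragment satisfies the full query, so there is no match.

False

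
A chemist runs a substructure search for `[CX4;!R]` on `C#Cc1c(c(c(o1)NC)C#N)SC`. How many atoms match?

2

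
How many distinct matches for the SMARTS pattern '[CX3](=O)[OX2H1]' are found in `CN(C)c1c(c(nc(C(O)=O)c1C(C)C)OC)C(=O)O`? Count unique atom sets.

[CX3](=O)[OX2H1] is the SMARTS for a carboxylic acid: an sp2 carbon double-bonded to O and single-bonded to an -OH oxygen.
The molecule carries 2 separate instances of a carboxylic acid group (-C(=O)OH) meeting every constraint; each maps to a distinct set of atoms, giving 2 matches.

2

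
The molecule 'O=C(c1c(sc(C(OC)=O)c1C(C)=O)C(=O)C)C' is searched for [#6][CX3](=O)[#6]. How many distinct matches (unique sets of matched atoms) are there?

[#6][CX3](=O)[#6] is the SMARTS for a ketone: a carbonyl carbon (no H) flanked by two carbons.
The molecule carries 3 separate instances of an acetyl/ketone group (-C(=O)CH3) meeting every constraint; each maps to a distinct set of atoms, giving 3 matches.

3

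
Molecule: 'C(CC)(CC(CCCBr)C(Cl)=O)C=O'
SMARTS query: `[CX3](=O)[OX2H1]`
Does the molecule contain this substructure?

No

The pattern [CX3](=O)[OX2H1] describes an sp2 carbon double-bonded to O and single-bonded to an -OH oxygen — a carboxylic acid.
The closest candidate here is an aldehyde (-CHO), but there is no singly-bonded oxygen on the carbonyl carbon. No other fragment satisfies the full query, so there is no match.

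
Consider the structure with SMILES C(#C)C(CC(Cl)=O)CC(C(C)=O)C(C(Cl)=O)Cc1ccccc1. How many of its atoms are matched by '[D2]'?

9

The query [D2] means: atom with exactly two heavy-atom neighbours.
Check the 23 heavy atoms by environment: 4× C (D2) → match; 6× C (D3) → no; 3× O (D1) → no; 2× Cl (D1) → no; 2× C (D1) → no; 1× c (aromatic, D3) → no; 5× c (aromatic, D2) → match.
Summing the matching environments: 4 + 5 = 9 matching atoms.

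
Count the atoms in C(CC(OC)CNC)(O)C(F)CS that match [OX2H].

The query [OX2H] means: aliphatic oxygen with two connections, one of which is H — an -OH oxygen.
Check the 13 heavy atoms by environment: 3× C (H2, X4) → no; 3× C (H1, X4) → no; 1× N (H1, X3) → no; 2× C (H3, X4) → no; 1× S (H1, X2) → no; 1× O (H0, X2) → no; 1× F (H0, X1) → no; 1× O (H1, X2) → match.
That gives 1 matching atom.

1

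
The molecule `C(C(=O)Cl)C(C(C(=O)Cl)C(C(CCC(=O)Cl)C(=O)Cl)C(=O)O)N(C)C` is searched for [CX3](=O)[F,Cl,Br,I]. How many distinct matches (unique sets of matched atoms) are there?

[CX3](=O)[F,Cl,Br,I] is the SMARTS for an acyl halide: a carbonyl carbon bonded to a halogen.
The molecule carries 4 separate instances of an acyl chloride (-C(=O)Cl) meeting every constraint; each maps to a distinct set of atoms, giving 4 matches.

4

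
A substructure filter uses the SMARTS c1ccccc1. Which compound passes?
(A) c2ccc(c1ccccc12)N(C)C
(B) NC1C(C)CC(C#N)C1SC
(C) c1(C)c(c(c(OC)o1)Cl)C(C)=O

A

c1ccccc1 describes six aromatic carbons in a ring (a benzene ring).
(A) contains the required atom environment, so the pattern matches.
(B) has a methyl group (-CH3) but no six-membered all-carbon aromatic ring is present.
(C) has a methyl group (-CH3) but no six-membered all-carbon aromatic ring is present.
So the answer is (A).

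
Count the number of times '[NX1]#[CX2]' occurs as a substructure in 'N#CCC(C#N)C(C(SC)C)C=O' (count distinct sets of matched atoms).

[NX1]#[CX2] is the SMARTS for a nitrile: a nitrogen triple-bonded to a two-connected carbon.
The molecule carries 2 separate instances of a nitrile (-C#N) meeting every constraint; each maps to a distinct set of atoms, giving 2 matches.

2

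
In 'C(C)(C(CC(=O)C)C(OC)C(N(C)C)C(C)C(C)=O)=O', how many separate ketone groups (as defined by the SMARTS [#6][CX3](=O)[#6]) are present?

3

[#6][CX3](=O)[#6] is the SMARTS for a ketone: a carbonyl carbon (no H) flanked by two carbons.
The molecule carries 3 separate instances of an acetyl/ketone group (-C(=O)CH3) meeting every constraint; each maps to a distinct set of atoms, giving 3 matches.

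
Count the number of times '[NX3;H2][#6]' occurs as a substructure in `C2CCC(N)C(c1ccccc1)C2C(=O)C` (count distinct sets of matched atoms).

1

[NX3;H2][#6] is the SMARTS for a primary amine: a trivalent nitrogen with two H attached to carbon.
Exactly one fragment in the molecule meets all constraints, giving 1 match.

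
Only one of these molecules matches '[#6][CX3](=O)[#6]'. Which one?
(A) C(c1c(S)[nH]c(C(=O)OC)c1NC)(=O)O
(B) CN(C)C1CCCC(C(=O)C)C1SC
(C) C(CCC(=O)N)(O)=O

[#6][CX3](=O)[#6] describes a carbonyl carbon (no H) flanked by two carbons (a ketone).
(A) has a methyl-ester group (-C(=O)OCH3) but one neighbour of the carbonyl carbon is O, not C.
(B) contains an acetyl/ketone group (-C(=O)CH3), which satisfies every atom and bond constraint.
(C) has a carboxylic acid group (-C(=O)OH) but one neighbour of the carbonyl carbon is O, not C.
So the answer is (B).

B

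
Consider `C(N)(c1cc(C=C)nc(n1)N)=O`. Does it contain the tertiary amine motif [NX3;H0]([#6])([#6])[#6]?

No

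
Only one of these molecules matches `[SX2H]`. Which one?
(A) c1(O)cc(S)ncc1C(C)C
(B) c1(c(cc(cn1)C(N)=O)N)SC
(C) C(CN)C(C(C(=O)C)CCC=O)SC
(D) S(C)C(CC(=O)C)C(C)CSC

A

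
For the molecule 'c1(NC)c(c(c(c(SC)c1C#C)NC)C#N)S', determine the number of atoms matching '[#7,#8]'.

The query [#7,#8] means: nitrogen or oxygen (comma = OR).
Check the 17 heavy atoms by environment: 6× c (aromatic) → no; 2× S → no; 6× C → no; 3× N → match.
That gives 3 matching atoms.

3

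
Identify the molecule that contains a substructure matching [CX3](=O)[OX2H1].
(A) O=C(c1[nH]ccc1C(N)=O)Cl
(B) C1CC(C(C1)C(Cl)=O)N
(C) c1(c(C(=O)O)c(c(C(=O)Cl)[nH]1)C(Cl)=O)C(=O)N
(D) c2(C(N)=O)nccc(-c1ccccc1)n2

C

[CX3](=O)[OX2H1] describes an sp2 carbon double-bonded to O and single-bonded to an -OH oxygen (a carboxylic acid).
(A) has an acyl chloride (-C(=O)Cl) but the carbonyl is bonded to Cl, not to an -OH oxygen.
(B) has an acyl chloride (-C(=O)Cl) but the carbonyl is bonded to Cl, not to an -OH oxygen.
(C) contains a carboxylic acid group (-C(=O)OH), which satisfies every atom and bond constraint.
(D) has a primary amide (-C(=O)NH2) but the carbonyl is bonded to N, not to an -OH oxygen.
So the answer is (C).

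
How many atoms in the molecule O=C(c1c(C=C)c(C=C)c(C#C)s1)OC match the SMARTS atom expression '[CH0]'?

Check the 15 heavy atoms by environment: 1× s (aromatic, H0) → no; 4× c (aromatic, H0) → no; 3× C (H1) → no; 2× C (H2) → no; 2× C (H0) → match; 2× O (H0) → no; 1× C (H3) → no.
That gives 2 matching atoms.

2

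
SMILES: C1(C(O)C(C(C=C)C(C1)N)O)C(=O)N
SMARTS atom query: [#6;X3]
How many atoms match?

3

The query [#6;X3] means: any carbon (aromatic or not) with three total connections.
Check the 14 heavy atoms by environment: 6× C (X4) → no; 2× O (X2) → no; 2× N (X3) → no; 3× C (X3) → match; 1× O (X1) → no.
That gives 3 matching atoms.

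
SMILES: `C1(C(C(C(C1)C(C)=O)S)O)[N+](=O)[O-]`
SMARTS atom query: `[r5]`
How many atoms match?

The query [r5] means: r5 matches atoms in a five-membered ring.
Check the 13 heavy atoms by environment: 5× C (in 5-ring) → match; 2× C (acyclic) → no; 3× O (acyclic) → no; 1× S (acyclic) → no; 1× N (charge +1, acyclic) → no; 1× O (charge -1, acyclic) → no.
That gives 5 matching atoms.

5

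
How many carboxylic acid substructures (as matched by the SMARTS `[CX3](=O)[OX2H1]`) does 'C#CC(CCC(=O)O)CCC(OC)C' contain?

1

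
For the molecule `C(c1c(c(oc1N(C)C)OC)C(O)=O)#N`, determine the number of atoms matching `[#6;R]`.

4

The query [#6;R] means: carbon that is part of a ring.
Check the 15 heavy atoms by environment: 1× o (aromatic, in 5-ring) → no; 4× c (aromatic, in 5-ring) → match; 5× C (acyclic) → no; 2× N (acyclic) → no; 3× O (acyclic) → no.
That gives 4 matching atoms.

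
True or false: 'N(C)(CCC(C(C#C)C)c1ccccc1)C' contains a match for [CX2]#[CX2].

True

The pattern [CX2]#[CX2] describes a carbon-carbon triple bond — an alkyne.
The molecule carries an ethynyl group (-C#CH), whose atoms satisfy every constraint of the query, so the pattern matches.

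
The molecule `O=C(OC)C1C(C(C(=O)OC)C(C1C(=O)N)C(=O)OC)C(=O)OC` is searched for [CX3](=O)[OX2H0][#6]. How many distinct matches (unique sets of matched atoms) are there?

4

[CX3](=O)[OX2H0][#6] is the SMARTS for an ester: a carbonyl carbon bonded to an oxygen that is itself bonded to carbon (no H on that O).
The molecule carries 4 separate instances of a methyl-ester group (-C(=O)OCH3) meeting every constraint; each maps to a distinct set of atoms, giving 4 matches.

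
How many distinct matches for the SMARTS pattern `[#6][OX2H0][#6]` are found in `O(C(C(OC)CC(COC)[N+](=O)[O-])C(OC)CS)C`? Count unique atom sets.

4

[#6][OX2H0][#6] is the SMARTS for an ether: an aliphatic oxygen bridging two carbons with no H on the oxygen.
The molecule carries 4 separate instances of a methoxy ether (-OCH3) meeting every constraint; each maps to a distinct set of atoms, giving 4 matches.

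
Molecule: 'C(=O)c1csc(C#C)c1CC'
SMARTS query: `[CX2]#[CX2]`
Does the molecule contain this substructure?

Yes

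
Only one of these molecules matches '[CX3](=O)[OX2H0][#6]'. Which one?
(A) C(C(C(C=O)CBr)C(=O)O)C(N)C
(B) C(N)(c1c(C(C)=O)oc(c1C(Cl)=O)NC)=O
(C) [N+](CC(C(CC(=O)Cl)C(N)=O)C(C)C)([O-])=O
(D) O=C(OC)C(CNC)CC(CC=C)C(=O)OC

D

[CX3](=O)[OX2H0][#6] describes a carbonyl carbon bonded to an oxygen that is itself bonded to carbon (no H on that O) (an ester).
(A) has a carboxylic acid group (-C(=O)OH) but the singly-bonded O carries H (OX2H1, not H0).
(B) has a primary amide (-C(=O)NH2) but the carbonyl is bonded to N, not to an O-C linkage.
(C) has a primary amide (-C(=O)NH2) but the carbonyl is bonded to N, not to an O-C linkage.
(D) contains a methyl-ester group (-C(=O)OCH3), which satisfies every atom and bond constraint.
So the answer is (D).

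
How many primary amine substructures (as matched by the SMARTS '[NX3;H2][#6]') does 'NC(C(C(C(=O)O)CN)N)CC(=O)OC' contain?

3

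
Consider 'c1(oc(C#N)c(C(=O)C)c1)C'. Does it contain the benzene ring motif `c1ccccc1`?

The pattern c1ccccc1 describes six aromatic carbons in a ring — a benzene ring.
The closest candidate here is a methyl group (-CH3), but no six-membered all-carbon aromatic ring is present. No other fragment satisfies the full query, so there is no match.

No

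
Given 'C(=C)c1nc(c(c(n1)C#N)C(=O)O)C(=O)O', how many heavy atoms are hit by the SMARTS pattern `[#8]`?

4

The query [#8] means: #8 matches any oxygen atom.
Check the 16 heavy atoms by environment: 2× n (aromatic) → no; 4× c (aromatic) → no; 5× C → no; 4× O → match; 1× N → no.
That gives 4 matching atoms.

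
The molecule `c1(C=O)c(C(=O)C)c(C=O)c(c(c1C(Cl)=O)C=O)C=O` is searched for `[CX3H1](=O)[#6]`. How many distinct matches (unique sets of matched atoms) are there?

[CX3H1](=O)[#6] is the SMARTS for an aldehyde: an sp2 carbon with one H, double-bonded to O and single-bonded to carbon.
The molecule carries 4 separate instances of an aldehyde (-CHO) meeting every constraint; each maps to a distinct set of atoms, giving 4 matches.

4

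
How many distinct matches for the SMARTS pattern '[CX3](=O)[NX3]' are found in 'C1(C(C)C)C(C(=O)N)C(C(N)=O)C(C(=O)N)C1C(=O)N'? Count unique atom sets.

[CX3](=O)[NX3] is the SMARTS for an amide: a carbonyl carbon bonded to a trivalent nitrogen.
The molecule carries 4 separate instances of a primary amide (-C(=O)NH2) meeting every constraint; each maps to a distinct set of atoms, giving 4 matches.

4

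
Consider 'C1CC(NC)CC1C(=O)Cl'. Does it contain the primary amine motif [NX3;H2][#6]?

No

The pattern [NX3;H2][#6] describes a trivalent nitrogen with two H attached to carbon — a primary amine.
The closest candidate here is an N-methylamino group (-NHCH3), but the nitrogen bears two carbons and only one H (H1), not H2. No other fragment satisfies the full query, so there is no match.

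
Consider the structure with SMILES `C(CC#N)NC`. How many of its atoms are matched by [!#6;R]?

0

The query [!#6;R] means: non-carbon atom that is part of a ring.
Check the 6 heavy atoms by environment: 4× C (acyclic) → no; 2× N (acyclic) → no.
No environment satisfies the query, so 0 matching atoms.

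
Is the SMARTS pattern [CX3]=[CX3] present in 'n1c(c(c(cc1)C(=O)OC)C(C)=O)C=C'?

Yes

The pattern [CX3]=[CX3] describes a non-aromatic C=C double bond between two sp2 carbons — an alkene.
The molecule carries a vinyl group (-CH=CH2), whose atoms satisfy every constraint of the query, so the pattern matches.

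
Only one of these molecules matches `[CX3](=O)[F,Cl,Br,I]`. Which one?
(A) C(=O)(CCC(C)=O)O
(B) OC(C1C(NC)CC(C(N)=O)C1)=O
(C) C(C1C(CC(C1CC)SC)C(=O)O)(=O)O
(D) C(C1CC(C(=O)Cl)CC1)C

[CX3](=O)[F,Cl,Br,I] describes a carbonyl carbon bonded to a halogen (an acyl halide).
(A) has a carboxylic acid group (-C(=O)OH) but the carbonyl is bonded to -OH, not to a halogen.
(B) has a carboxylic acid group (-C(=O)OH) but the carbonyl is bonded to -OH, not to a halogen.
(C) has a carboxylic acid group (-C(=O)OH) but the carbonyl is bonded to -OH, not to a halogen.
(D) contains an acyl chloride (-C(=O)Cl), which satisfies every atom and bond constraint.
So the answer is (D).

D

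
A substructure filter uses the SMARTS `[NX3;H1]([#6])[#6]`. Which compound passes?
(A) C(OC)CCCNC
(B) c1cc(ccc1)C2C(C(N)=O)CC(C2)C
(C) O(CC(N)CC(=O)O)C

A

[NX3;H1]([#6])[#6] describes a trivalent nitrogen with one H, bonded to two carbons (a secondary amine).
(A) contains an N-methylamino group (-NHCH3), which satisfies every atom and bond constraint.
(B) has a primary amide (-C(=O)NH2) but the -C(=O)NH2 nitrogen has H2, not H1.
(C) has a primary amino group (-NH2) but the nitrogen has H2 and only one carbon neighbour.
So the answer is (A).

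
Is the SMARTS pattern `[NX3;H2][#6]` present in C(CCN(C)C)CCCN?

Yes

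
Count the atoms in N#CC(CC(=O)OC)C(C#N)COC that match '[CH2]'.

Check the 14 heavy atoms by environment: 2× C (H2) → match; 2× C (H1) → no; 3× C (H0) → no; 2× N (H0) → no; 3× O (H0) → no; 2× C (H3) → no.
That gives 2 matching atoms.

2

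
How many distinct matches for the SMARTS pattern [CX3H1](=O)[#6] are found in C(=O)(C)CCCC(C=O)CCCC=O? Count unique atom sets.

[CX3H1](=O)[#6] is the SMARTS for an aldehyde: an sp2 carbon with one H, double-bonded to O and single-bonded to carbon.
The molecule carries 2 separate instances of an aldehyde (-CHO) meeting every constraint; each maps to a distinct set of atoms, giving 2 matches.

2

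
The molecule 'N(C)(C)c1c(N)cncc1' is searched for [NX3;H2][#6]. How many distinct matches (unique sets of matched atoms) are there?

[NX3;H2][#6] is the SMARTS for a primary amine: a trivalent nitrogen with two H attached to carbon.
Exactly one fragment in the molecule meets all constraints, giving 1 match.

1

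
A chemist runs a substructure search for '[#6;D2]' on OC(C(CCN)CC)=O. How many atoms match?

3

Check the 9 heavy atoms by environment: 3× C (D2) → match; 2× C (D3) → no; 1× C (D1) → no; 1× N (D1) → no; 2× O (D1) → no.
That gives 3 matching atoms.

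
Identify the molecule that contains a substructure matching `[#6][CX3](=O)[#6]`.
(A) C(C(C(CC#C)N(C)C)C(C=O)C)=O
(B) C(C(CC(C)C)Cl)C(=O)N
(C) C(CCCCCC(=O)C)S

C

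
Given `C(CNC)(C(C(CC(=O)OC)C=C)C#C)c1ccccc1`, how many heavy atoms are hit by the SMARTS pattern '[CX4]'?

The query [CX4] means: C with X4: aliphatic carbon with exactly 4 total connections (bonds + H).
Check the 21 heavy atoms by environment: 7× C (X4) → match; 6× c (aromatic, X3) → no; 3× C (X3) → no; 1× O (X1) → no; 1× O (X2) → no; 1× N (X3) → no; 2× C (X2) → no.
That gives 7 matching atoms.

7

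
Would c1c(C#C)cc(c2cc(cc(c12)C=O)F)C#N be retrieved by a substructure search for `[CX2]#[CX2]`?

Yes

The pattern [CX2]#[CX2] describes a carbon-carbon triple bond — an alkyne.
The molecule carries an ethynyl group (-C#CH), whose atoms satisfy every constraint of the query, so the pattern matches.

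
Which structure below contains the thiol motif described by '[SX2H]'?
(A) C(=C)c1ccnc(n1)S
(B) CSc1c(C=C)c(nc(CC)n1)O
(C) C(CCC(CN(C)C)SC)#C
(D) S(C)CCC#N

[SX2H] describes an aliphatic sulfur with two connections, one being H (a thiol).
(A) contains a thiol (-SH), which satisfies every atom and bond constraint.
(B) has a hydroxyl group (-OH) but it is an -OH, not an -SH.
(C) has a methylthio ether (-SCH3) but the sulfur has H0 (bonded to two carbons), not H1.
(D) has a methylthio ether (-SCH3) but the sulfur has H0 (bonded to two carbons), not H1.
So the answer is (A).

A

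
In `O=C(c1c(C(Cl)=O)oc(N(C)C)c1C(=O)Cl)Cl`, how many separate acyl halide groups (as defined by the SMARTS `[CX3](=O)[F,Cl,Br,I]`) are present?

[CX3](=O)[F,Cl,Br,I] is the SMARTS for an acyl halide: a carbonyl carbon bonded to a halogen.
The molecule carries 3 separate instances of an acyl chloride (-C(=O)Cl) meeting every constraint; each maps to a distinct set of atoms, giving 3 matches.

3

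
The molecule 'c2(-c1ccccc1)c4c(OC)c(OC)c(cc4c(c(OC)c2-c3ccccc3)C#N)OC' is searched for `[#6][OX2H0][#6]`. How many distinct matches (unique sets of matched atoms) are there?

4

[#6][OX2H0][#6] is the SMARTS for an ether: an aliphatic oxygen bridging two carbons with no H on the oxygen.
The molecule carries 4 separate instances of a methoxy ether (-OCH3) meeting every constraint; each maps to a distinct set of atoms, giving 4 matches.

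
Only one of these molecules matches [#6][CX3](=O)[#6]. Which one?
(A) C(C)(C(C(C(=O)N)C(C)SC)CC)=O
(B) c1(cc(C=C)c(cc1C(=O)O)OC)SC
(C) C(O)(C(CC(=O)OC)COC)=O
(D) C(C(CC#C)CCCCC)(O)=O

A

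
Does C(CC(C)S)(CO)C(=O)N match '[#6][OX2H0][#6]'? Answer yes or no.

The pattern [#6][OX2H0][#6] describes an aliphatic oxygen bridging two carbons with no H on the oxygen — an ether.
The closest candidate here is a hydroxyl group (-OH), but the oxygen has H1, not H0 bridging two carbons. No other fragment satisfies the full query, so there is no match.

No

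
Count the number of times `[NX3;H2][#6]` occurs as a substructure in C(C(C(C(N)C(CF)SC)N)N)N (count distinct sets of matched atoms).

[NX3;H2][#6] is the SMARTS for a primary amine: a trivalent nitrogen with two H attached to carbon.
The molecule carries 4 separate instances of a primary amino group (-NH2) meeting every constraint; each maps to a distinct set of atoms, giving 4 matches.

4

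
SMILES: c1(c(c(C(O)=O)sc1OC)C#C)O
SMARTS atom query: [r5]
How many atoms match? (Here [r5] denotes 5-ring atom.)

5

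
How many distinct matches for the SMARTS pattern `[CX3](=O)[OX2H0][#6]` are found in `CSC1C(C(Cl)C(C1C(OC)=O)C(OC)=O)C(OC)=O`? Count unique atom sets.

[CX3](=O)[OX2H0][#6] is the SMARTS for an ester: a carbonyl carbon bonded to an oxygen that is itself bonded to carbon (no H on that O).
The molecule carries 3 separate instances of a methyl-ester group (-C(=O)OCH3) meeting every constraint; each maps to a distinct set of atoms, giving 3 matches.

3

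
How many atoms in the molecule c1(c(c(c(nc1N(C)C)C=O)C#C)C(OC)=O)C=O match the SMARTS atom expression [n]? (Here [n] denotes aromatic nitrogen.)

1

The query [n] means: lowercase n matches aromatic nitrogen only.
Check the 19 heavy atoms by environment: 1× n (aromatic) → match; 5× c (aromatic) → no; 8× C → no; 4× O → no; 1× N → no.
That gives 1 matching atom.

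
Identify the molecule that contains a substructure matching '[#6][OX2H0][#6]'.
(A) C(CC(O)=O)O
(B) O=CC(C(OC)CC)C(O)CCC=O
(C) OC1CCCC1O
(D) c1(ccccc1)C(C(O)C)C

[#6][OX2H0][#6] describes an aliphatic oxygen bridging two carbons with no H on the oxygen (an ether).
(A) has a carboxylic acid group (-C(=O)OH) but the -OH oxygen has H1; the =O is OX1, not OX2.
(B) contains a methoxy ether (-OCH3), which satisfies every atom and bond constraint.
(C) has a hydroxyl group (-OH) but the oxygen has H1, not H0 bridging two carbons.
(D) has a hydroxyl group (-OH) but the oxygen has H1, not H0 bridging two carbons.
So the answer is (B).

B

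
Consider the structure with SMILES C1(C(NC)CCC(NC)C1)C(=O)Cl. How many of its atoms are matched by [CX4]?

8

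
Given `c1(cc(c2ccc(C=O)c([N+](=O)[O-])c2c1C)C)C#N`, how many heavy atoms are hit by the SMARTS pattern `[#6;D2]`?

5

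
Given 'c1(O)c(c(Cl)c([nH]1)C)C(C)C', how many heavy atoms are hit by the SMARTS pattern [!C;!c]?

3

The query [!C;!c] means: neither aliphatic nor aromatic carbon — same as [!#6].
Check the 11 heavy atoms by environment: 1× n (aromatic) → match; 4× c (aromatic) → no; 1× O → match; 4× C → no; 1× Cl → match.
Summing the matching environments: 1 + 1 + 1 = 3 matching atoms.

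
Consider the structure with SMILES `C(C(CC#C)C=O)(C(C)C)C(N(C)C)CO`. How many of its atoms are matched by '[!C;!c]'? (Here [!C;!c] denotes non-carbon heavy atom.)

3

Check the 16 heavy atoms by environment: 13× C → no; 2× O → match; 1× N → match.
Summing the matching environments: 2 + 1 = 3 matching atoms.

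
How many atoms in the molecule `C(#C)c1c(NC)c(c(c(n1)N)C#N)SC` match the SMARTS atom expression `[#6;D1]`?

The query [#6;D1] means: carbon bonded to exactly one heavy atom.
Check the 15 heavy atoms by environment: 1× n (aromatic, D2) → no; 5× c (aromatic, D3) → no; 2× C (D2) → no; 3× C (D1) → match; 1× N (D2) → no; 2× N (D1) → no; 1× S (D2) → no.
That gives 3 matching atoms.

3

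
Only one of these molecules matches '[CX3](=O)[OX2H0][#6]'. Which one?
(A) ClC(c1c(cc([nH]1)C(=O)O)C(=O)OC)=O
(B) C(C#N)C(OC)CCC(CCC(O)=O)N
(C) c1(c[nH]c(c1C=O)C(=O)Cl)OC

A

[CX3](=O)[OX2H0][#6] describes a carbonyl carbon bonded to an oxygen that is itself bonded to carbon (no H on that O) (an ester).
(A) contains a methyl-ester group (-C(=O)OCH3), which satisfies every atom and bond constraint.
(B) has a carboxylic acid group (-C(=O)OH) but the singly-bonded O carries H (OX2H1, not H0).
(C) has a methoxy ether (-OCH3) but the ether oxygen is not adjacent to a C=O carbon.
So the answer is (A).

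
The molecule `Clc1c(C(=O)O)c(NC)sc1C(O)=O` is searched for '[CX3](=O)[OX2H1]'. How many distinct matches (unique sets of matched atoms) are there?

[CX3](=O)[OX2H1] is the SMARTS for a carboxylic acid: an sp2 carbon double-bonded to O and single-bonded to an -OH oxygen.
The molecule carries 2 separate instances of a carboxylic acid group (-C(=O)OH) meeting every constraint; each maps to a distinct set of atoms, giving 2 matches.

2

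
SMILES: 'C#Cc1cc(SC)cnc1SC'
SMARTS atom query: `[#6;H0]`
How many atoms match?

4

The query [#6;H0] means: any carbon with no attached hydrogen.
Check the 12 heavy atoms by environment: 1× n (aromatic, H0) → no; 2× c (aromatic, H1) → no; 3× c (aromatic, H0) → match; 2× S (H0) → no; 2× C (H3) → no; 1× C (H0) → match; 1× C (H1) → no.
Summing the matching environments: 3 + 1 = 4 matching atoms.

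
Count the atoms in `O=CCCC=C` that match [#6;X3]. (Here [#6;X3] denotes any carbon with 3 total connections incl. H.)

The query [#6;X3] means: any carbon (aromatic or not) with three total connections.
Check the 6 heavy atoms by environment: 2× C (X4) → no; 3× C (X3) → match; 1× O (X1) → no.
That gives 3 matching atoms.

3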